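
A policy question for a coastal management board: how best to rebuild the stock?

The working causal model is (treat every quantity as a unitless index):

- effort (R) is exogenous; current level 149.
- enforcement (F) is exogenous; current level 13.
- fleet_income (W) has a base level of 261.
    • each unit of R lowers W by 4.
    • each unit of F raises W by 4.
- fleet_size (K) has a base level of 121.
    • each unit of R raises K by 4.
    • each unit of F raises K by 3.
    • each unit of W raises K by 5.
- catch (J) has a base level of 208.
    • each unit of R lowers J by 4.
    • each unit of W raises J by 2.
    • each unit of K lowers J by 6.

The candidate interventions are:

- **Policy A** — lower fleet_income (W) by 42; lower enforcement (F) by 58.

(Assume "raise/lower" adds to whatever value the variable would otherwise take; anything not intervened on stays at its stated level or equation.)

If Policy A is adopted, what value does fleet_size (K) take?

Policy A (W − 42, F − 58):
  R = 149
  F = 13 − 58 = -45
  W = 261 − 4·149 + 4·(-45) (−42 from intervention) = -557
  K = 121 + 4·149 + 3·(-45) + 5·(-557) = -2203

-2203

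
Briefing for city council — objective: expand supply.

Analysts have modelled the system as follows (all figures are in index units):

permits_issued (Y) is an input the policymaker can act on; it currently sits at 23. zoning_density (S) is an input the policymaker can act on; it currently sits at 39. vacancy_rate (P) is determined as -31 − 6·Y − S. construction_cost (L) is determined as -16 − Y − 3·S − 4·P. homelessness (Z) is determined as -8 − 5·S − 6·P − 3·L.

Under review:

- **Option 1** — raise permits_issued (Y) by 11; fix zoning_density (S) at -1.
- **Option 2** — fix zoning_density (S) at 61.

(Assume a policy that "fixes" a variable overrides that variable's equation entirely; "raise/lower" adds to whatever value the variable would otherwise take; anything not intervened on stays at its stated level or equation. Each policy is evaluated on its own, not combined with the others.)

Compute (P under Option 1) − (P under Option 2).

-4

Option 1 (Y + 11, S := -1):
  Y = 23 + 11 = 34
  S = -1
  P = -31 − 6·34 − (-1) = -234
Option 2 (S := 61):
  Y = 23
  S = 61
  P = -31 − 6·23 − 61 = -230
P: -234 − (-230) = -4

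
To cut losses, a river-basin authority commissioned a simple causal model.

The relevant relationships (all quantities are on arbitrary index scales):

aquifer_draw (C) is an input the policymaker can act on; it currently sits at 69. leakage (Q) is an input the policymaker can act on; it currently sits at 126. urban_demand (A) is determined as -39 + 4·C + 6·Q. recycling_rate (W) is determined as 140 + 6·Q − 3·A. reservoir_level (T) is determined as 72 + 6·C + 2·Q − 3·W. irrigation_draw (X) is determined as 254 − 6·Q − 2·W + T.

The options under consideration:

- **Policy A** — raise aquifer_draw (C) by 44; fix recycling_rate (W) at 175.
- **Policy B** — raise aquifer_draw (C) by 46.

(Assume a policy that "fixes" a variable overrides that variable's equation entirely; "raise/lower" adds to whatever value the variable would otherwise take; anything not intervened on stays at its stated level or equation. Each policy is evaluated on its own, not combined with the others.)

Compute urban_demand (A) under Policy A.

Policy A (C + 44, W := 175):
  C = 69 + 44 = 113
  Q = 126
  A = -39 + 4·113 + 6·126 = 1169

1169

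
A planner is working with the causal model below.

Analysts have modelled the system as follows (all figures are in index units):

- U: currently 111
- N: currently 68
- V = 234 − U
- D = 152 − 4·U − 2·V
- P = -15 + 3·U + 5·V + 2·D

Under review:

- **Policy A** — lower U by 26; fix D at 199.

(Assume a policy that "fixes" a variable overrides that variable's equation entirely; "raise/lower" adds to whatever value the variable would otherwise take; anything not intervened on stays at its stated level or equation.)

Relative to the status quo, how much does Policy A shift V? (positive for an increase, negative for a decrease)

26

Baseline:
  U = 111
  V = 234 − 111 = 123
Policy A (U − 26, D := 199):
  U = 111 − 26 = 85
  V = 234 − 85 = 149
Change in V: 149 − 123 = 26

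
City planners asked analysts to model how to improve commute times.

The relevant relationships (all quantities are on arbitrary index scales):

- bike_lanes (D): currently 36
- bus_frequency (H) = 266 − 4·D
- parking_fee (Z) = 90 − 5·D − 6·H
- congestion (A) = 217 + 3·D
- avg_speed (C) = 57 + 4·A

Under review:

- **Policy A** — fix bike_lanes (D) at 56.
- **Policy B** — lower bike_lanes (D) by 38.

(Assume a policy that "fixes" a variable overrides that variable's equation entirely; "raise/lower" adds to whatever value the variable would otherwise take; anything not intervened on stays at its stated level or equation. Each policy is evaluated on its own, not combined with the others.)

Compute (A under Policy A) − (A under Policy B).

174

Policy A (D := 56):
  D = 56
  A = 217 + 3·56 = 385
Policy B (D − 38):
  D = 36 − 38 = -2
  A = 217 + 3·(-2) = 211
A: 385 − 211 = 174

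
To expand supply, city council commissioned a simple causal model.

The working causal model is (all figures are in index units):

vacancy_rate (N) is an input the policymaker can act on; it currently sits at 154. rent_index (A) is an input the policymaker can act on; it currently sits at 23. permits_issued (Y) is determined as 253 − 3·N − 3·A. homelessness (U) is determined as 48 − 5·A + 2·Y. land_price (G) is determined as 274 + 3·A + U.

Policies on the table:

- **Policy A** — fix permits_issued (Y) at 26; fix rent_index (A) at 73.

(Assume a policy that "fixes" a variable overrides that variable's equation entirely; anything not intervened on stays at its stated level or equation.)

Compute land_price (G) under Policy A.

Policy A (Y := 26, A := 73):
  N = 154
  A = 73
  Y = 26
  U = 48 − 5·73 + 2·26 = -265
  G = 274 + 3·73 + (-265) = 228

228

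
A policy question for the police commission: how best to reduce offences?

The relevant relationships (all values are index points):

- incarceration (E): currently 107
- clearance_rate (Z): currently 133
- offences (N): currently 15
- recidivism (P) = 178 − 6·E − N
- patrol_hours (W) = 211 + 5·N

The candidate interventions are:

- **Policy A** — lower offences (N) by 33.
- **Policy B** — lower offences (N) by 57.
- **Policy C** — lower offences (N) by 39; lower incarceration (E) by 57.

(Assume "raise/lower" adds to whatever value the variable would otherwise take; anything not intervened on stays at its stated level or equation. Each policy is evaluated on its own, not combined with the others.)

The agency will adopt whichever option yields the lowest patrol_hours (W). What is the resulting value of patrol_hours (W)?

Policy A (N − 33):
  N = 15 − 33 = -18
  W = 211 + 5·(-18) = 121
Policy B (N − 57):
  N = 15 − 57 = -42
  W = 211 + 5·(-42) = 1
Policy C (N − 39, E − 57):
  N = 15 − 39 = -24
  W = 211 + 5·(-24) = 91
Comparing — Policy A: W=121, Policy B: W=1, Policy C: W=91. Lowest is 1 (Policy B).

1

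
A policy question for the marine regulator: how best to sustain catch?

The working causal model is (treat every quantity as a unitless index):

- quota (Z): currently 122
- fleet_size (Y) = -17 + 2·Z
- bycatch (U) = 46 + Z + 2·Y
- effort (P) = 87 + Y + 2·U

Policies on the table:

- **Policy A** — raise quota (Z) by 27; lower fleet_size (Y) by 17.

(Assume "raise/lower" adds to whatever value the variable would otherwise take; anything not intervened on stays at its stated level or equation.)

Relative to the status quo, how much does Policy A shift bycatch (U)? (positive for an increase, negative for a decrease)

Baseline:
  Z = 122
  Y = -17 + 2·122 = 227
  U = 46 + 122 + 2·227 = 622
Policy A (Z + 27, Y − 17):
  Z = 122 + 27 = 149
  Y = -17 + 2·149 (−17 from intervention) = 264
  U = 46 + 149 + 2·264 = 723
Change in U: 723 − 622 = 101

101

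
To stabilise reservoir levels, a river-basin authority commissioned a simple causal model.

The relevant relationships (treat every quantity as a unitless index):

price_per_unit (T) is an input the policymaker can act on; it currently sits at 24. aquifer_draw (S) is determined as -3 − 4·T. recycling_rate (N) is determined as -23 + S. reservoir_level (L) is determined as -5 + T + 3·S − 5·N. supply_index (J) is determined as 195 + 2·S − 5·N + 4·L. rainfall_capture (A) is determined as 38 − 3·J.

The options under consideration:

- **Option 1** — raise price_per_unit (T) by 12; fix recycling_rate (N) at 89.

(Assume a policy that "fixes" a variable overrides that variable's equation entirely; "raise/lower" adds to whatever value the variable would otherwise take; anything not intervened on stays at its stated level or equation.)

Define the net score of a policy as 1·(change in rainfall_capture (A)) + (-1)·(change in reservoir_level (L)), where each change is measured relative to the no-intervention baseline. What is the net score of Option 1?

Baseline:
  T = 24
  S = -3 − 4·24 = -99
  N = -23 + (-99) = -122
  L = -5 + 24 + 3·(-99) − 5·(-122) = 332
  J = 195 + 2·(-99) − 5·(-122) + 4·332 = 1935
  A = 38 − 3·1935 = -5767
Option 1 (T + 12, N := 89):
  T = 24 + 12 = 36
  S = -3 − 4·36 = -147
  N = 89
  L = -5 + 36 + 3·(-147) − 5·89 = -855
  J = 195 + 2·(-147) − 5·89 + 4·(-855) = -3964
  A = 38 − 3·(-3964) = 11930
ΔA = 11930 − (-5767) = 17697; ΔL = -855 − 332 = -1187
Score = 1·17697 + (-1)·(-1187) = 18884

18884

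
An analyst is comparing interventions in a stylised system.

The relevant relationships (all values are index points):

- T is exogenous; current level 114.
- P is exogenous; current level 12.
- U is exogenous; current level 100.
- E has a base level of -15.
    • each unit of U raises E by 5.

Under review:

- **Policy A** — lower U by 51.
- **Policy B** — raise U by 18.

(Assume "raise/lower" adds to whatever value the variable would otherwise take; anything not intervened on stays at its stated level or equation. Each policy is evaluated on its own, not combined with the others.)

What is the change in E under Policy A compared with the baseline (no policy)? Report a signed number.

-255

Baseline:
  U = 100
  E = -15 + 5·100 = 485
Policy A (U − 51):
  U = 100 − 51 = 49
  E = -15 + 5·49 = 230
Change in E: 230 − 485 = -255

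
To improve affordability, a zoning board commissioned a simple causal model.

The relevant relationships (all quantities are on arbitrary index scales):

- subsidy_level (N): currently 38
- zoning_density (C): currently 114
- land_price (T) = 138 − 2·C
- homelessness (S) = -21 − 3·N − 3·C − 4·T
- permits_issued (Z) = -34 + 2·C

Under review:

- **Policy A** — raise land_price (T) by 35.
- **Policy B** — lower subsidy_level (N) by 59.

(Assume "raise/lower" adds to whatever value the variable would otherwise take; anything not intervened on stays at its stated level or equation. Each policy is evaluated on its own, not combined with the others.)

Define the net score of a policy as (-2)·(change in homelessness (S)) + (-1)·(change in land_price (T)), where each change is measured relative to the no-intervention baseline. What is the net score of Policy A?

Baseline:
  N = 38
  C = 114
  T = 138 − 2·114 = -90
  S = -21 − 3·38 − 3·114 − 4·(-90) = -117
Policy A (T + 35):
  N = 38
  C = 114
  T = 138 − 2·114 (+35 from intervention) = -55
  S = -21 − 3·38 − 3·114 − 4·(-55) = -257
ΔS = -257 − (-117) = -140; ΔT = -55 − (-90) = 35
Score = (-2)·(-140) + (-1)·35 = 245

245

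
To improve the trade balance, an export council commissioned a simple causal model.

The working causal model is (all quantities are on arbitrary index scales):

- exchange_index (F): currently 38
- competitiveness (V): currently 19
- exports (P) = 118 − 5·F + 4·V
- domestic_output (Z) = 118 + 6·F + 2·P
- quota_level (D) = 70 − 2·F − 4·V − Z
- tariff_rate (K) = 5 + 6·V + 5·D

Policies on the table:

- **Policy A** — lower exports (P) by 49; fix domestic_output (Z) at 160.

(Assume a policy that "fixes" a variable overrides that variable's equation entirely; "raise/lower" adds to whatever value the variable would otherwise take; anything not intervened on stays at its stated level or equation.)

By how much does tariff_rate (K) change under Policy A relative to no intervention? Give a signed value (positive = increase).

970

Baseline:
  F = 38
  V = 19
  P = 118 − 5·38 + 4·19 = 4
  Z = 118 + 6·38 + 2·4 = 354
  D = 70 − 2·38 − 4·19 − 354 = -436
  K = 5 + 6·19 + 5·(-436) = -2061
Policy A (P − 49, Z := 160):
  F = 38
  V = 19
  P = 118 − 5·38 + 4·19 (−49 from intervention) = -45
  Z = 160
  D = 70 − 2·38 − 4·19 − 160 = -242
  K = 5 + 6·19 + 5·(-242) = -1091
Change in K: -1091 − (-2061) = 970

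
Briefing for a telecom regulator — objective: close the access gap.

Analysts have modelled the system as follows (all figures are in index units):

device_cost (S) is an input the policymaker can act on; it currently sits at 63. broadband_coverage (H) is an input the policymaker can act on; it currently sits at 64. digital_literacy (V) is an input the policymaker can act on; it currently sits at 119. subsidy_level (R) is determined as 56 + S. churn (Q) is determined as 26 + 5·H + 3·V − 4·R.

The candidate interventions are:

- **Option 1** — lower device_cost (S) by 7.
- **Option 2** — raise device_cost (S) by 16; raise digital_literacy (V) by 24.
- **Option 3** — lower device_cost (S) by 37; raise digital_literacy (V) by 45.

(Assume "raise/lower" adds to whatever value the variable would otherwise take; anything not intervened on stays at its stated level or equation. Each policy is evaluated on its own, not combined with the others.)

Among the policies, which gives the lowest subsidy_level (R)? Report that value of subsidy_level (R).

Option 1 (S − 7):
  S = 63 − 7 = 56
  R = 56 + 56 = 112
Option 2 (S + 16, V + 24):
  S = 63 + 16 = 79
  R = 56 + 79 = 135
Option 3 (S − 37, V + 45):
  S = 63 − 37 = 26
  R = 56 + 26 = 82
Comparing — Option 1: R=112, Option 2: R=135, Option 3: R=82. Lowest is 82 (Option 3).

82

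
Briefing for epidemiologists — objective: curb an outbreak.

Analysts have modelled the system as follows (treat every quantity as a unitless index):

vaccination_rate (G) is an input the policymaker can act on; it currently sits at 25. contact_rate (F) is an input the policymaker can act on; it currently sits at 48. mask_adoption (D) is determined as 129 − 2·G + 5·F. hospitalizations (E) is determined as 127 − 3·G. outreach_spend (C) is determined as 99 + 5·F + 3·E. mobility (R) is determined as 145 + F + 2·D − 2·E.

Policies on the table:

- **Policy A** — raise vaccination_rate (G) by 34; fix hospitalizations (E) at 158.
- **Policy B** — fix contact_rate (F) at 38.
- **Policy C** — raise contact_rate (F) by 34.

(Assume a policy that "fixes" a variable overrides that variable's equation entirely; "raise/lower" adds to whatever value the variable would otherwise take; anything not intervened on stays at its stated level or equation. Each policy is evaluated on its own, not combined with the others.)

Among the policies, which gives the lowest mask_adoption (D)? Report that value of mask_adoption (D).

Policy A (G + 34, E := 158):
  G = 25 + 34 = 59
  F = 48
  D = 129 − 2·59 + 5·48 = 251
Policy B (F := 38):
  G = 25
  F = 38
  D = 129 − 2·25 + 5·38 = 269
Policy C (F + 34):
  G = 25
  F = 48 + 34 = 82
  D = 129 − 2·25 + 5·82 = 489
Comparing — Policy A: D=251, Policy B: D=269, Policy C: D=489. Lowest is 251 (Policy A).

251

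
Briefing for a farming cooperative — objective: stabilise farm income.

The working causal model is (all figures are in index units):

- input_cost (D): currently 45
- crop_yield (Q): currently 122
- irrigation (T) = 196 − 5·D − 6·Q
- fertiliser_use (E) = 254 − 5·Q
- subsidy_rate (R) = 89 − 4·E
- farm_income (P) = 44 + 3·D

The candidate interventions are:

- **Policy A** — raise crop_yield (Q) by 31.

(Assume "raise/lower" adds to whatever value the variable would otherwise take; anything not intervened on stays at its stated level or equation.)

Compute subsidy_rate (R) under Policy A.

Policy A (Q + 31):
  Q = 122 + 31 = 153
  E = 254 − 5·153 = -511
  R = 89 − 4·(-511) = 2133

2133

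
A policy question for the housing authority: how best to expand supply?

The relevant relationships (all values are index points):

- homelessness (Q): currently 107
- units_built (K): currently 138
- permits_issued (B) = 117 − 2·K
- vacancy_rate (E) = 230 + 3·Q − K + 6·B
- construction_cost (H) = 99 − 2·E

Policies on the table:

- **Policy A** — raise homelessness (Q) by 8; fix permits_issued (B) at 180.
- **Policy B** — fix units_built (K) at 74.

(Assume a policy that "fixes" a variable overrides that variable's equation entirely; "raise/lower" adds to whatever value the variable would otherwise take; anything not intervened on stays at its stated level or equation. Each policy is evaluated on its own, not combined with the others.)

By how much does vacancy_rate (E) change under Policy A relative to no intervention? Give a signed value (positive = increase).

Baseline:
  Q = 107
  K = 138
  B = 117 − 2·138 = -159
  E = 230 + 3·107 − 138 + 6·(-159) = -541
Policy A (Q + 8, B := 180):
  Q = 107 + 8 = 115
  K = 138
  B = 180
  E = 230 + 3·115 − 138 + 6·180 = 1517
Change in E: 1517 − (-541) = 2058

2058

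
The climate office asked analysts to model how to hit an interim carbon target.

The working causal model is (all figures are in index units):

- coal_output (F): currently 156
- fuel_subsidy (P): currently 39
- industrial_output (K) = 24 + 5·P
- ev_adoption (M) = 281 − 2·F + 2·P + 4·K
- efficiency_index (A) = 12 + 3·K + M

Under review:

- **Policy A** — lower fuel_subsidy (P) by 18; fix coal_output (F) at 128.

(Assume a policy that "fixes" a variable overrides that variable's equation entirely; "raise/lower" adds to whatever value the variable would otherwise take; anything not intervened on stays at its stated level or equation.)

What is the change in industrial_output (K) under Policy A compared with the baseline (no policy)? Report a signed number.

Baseline:
  P = 39
  K = 24 + 5·39 = 219
Policy A (P − 18, F := 128):
  P = 39 − 18 = 21
  K = 24 + 5·21 = 129
Change in K: 129 − 219 = -90

-90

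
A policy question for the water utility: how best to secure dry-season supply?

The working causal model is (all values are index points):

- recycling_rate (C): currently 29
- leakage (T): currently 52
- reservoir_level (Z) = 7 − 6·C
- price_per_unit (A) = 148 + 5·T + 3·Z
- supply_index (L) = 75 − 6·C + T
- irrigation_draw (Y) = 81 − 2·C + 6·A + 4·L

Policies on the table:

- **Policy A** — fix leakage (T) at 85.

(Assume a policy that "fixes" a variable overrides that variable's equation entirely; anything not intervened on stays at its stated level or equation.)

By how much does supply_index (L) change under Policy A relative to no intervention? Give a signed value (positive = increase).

Baseline:
  C = 29
  T = 52
  L = 75 − 6·29 + 52 = -47
Policy A (T := 85):
  C = 29
  T = 85
  L = 75 − 6·29 + 85 = -14
Change in L: -14 − (-47) = 33

33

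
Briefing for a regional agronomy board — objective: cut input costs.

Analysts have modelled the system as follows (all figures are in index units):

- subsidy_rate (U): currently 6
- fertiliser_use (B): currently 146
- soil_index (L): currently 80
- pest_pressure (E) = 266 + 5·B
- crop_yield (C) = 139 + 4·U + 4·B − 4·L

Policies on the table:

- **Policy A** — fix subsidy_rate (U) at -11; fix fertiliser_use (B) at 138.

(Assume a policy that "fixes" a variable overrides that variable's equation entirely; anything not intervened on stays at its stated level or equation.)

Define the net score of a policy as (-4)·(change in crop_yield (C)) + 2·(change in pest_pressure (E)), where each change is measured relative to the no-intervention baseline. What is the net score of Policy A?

320

Baseline:
  U = 6
  B = 146
  L = 80
  E = 266 + 5·146 = 996
  C = 139 + 4·6 + 4·146 − 4·80 = 427
Policy A (U := -11, B := 138):
  U = -11
  B = 138
  L = 80
  E = 266 + 5·138 = 956
  C = 139 + 4·(-11) + 4·138 − 4·80 = 327
ΔC = 327 − 427 = -100; ΔE = 956 − 996 = -40
Score = (-4)·(-100) + 2·(-40) = 320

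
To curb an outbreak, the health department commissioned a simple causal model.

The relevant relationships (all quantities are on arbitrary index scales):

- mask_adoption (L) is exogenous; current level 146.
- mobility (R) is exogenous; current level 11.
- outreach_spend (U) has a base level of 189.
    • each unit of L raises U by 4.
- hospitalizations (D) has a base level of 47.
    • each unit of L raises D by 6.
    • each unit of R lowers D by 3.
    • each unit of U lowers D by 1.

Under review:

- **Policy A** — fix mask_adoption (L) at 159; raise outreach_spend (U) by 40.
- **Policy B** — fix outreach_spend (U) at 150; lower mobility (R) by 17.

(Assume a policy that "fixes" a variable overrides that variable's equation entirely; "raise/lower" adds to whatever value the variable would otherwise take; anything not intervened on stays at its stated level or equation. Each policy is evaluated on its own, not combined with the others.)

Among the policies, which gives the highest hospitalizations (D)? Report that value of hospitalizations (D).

791

Policy A (L := 159, U + 40):
  L = 159
  R = 11
  U = 189 + 4·159 (+40 from intervention) = 865
  D = 47 + 6·159 − 3·11 − 865 = 103
Policy B (U := 150, R − 17):
  L = 146
  R = 11 − 17 = -6
  U = 150
  D = 47 + 6·146 − 3·(-6) − 150 = 791
Comparing — Policy A: D=103, Policy B: D=791. Highest is 791 (Policy B).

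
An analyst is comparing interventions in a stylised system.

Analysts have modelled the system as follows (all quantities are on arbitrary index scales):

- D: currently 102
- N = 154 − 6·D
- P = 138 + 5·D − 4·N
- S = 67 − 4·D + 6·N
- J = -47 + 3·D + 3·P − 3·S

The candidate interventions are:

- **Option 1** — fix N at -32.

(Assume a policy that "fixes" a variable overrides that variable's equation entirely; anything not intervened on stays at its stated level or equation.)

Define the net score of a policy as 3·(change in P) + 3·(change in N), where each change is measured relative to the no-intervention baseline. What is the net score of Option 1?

Baseline:
  D = 102
  N = 154 − 6·102 = -458
  P = 138 + 5·102 − 4·(-458) = 2480
Option 1 (N := -32):
  D = 102
  N = -32
  P = 138 + 5·102 − 4·(-32) = 776
ΔP = 776 − 2480 = -1704; ΔN = -32 − (-458) = 426
Score = 3·(-1704) + 3·426 = -3834

-3834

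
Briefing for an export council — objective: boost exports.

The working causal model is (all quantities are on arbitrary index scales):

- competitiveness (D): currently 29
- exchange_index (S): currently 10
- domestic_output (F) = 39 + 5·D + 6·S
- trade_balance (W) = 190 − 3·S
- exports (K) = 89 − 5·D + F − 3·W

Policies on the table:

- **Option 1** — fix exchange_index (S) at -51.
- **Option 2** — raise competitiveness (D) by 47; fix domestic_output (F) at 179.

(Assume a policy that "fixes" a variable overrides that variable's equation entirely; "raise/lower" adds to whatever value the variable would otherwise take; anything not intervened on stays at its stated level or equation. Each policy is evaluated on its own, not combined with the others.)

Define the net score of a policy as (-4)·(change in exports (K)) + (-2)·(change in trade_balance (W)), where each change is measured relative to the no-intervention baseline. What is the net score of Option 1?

Baseline:
  D = 29
  S = 10
  F = 39 + 5·29 + 6·10 = 244
  W = 190 − 3·10 = 160
  K = 89 − 5·29 + 244 − 3·160 = -292
Option 1 (S := -51):
  D = 29
  S = -51
  F = 39 + 5·29 + 6·(-51) = -122
  W = 190 − 3·(-51) = 343
  K = 89 − 5·29 + (-122) − 3·343 = -1207
ΔK = -1207 − (-292) = -915; ΔW = 343 − 160 = 183
Score = (-4)·(-915) + (-2)·183 = 3294

3294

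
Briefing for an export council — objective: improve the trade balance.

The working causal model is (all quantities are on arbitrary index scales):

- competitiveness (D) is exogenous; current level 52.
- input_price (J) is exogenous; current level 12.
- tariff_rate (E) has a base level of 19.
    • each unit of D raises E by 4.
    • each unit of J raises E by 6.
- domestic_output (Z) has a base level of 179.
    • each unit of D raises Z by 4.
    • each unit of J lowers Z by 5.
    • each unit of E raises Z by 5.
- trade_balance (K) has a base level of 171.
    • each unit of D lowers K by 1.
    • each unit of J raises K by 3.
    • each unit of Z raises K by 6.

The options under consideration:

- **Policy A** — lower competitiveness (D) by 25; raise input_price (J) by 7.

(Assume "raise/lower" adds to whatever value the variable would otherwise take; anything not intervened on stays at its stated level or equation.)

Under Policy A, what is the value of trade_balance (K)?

8583

Policy A (D − 25, J + 7):
  D = 52 − 25 = 27
  J = 12 + 7 = 19
  E = 19 + 4·27 + 6·19 = 241
  Z = 179 + 4·27 − 5·19 + 5·241 = 1397
  K = 171 − 27 + 3·19 + 6·1397 = 8583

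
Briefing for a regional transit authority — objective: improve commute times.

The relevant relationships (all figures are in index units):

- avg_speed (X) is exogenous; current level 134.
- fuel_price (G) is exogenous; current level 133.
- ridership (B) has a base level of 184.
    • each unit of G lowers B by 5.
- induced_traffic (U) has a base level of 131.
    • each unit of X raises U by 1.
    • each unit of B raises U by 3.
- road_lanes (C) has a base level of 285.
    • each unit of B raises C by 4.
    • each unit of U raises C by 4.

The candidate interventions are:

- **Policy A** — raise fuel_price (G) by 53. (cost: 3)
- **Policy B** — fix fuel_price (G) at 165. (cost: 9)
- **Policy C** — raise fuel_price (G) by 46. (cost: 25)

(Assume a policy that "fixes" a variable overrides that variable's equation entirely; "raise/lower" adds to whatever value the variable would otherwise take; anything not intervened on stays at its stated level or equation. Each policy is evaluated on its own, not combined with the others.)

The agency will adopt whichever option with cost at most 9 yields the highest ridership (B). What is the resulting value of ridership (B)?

-641

Policy A (G + 53):
  G = 133 + 53 = 186
  B = 184 − 5·186 = -746
Policy B (G := 165):
  G = 165
  B = 184 − 5·165 = -641
Comparing — Policy A: B=-746, Policy B: B=-641. Highest is -641 (Policy B).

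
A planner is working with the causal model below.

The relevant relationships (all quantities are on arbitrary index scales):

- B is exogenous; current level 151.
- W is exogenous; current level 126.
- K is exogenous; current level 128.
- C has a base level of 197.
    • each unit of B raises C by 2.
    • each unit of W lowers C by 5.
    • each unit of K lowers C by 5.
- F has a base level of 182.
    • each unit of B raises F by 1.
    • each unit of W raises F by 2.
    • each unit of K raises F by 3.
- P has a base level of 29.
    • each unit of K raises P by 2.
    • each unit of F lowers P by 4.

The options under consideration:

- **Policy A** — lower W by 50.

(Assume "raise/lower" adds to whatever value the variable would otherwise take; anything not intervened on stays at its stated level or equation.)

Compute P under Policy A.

-3191

Policy A (W − 50):
  B = 151
  W = 126 − 50 = 76
  K = 128
  F = 182 + 151 + 2·76 + 3·128 = 869
  P = 29 + 2·128 − 4·869 = -3191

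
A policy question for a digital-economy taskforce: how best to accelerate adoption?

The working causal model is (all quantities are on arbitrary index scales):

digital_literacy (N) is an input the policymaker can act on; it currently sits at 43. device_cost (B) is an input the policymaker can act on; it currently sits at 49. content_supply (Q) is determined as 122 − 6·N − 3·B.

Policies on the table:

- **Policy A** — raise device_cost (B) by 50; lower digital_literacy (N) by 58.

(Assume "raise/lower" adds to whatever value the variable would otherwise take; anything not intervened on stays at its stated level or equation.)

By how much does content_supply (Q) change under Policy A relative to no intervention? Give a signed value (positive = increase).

198

Baseline:
  N = 43
  B = 49
  Q = 122 − 6·43 − 3·49 = -283
Policy A (B + 50, N − 58):
  N = 43 − 58 = -15
  B = 49 + 50 = 99
  Q = 122 − 6·(-15) − 3·99 = -85
Change in Q: -85 − (-283) = 198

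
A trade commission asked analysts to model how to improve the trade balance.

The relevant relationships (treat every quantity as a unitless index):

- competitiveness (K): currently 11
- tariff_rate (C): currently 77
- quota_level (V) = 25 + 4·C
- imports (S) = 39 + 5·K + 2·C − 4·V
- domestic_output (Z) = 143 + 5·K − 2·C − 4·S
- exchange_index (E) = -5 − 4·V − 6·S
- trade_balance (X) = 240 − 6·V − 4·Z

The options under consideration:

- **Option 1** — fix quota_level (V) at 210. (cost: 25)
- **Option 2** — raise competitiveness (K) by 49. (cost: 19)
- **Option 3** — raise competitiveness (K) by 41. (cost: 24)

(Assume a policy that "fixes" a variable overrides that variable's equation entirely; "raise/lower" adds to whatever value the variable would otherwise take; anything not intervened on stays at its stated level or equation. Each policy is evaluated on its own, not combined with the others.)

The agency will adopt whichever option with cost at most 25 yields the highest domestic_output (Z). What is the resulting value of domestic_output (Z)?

3765

Option 1 (V := 210):
  K = 11
  C = 77
  V = 210
  S = 39 + 5·11 + 2·77 − 4·210 = -592
  Z = 143 + 5·11 − 2·77 − 4·(-592) = 2412
Option 2 (K + 49):
  K = 11 + 49 = 60
  C = 77
  V = 25 + 4·77 = 333
  S = 39 + 5·60 + 2·77 − 4·333 = -839
  Z = 143 + 5·60 − 2·77 − 4·(-839) = 3645
Option 3 (K + 41):
  K = 11 + 41 = 52
  C = 77
  V = 25 + 4·77 = 333
  S = 39 + 5·52 + 2·77 − 4·333 = -879
  Z = 143 + 5·52 − 2·77 − 4·(-879) = 3765
Comparing — Option 1: Z=2412, Option 2: Z=3645, Option 3: Z=3765. Highest is 3765 (Option 3).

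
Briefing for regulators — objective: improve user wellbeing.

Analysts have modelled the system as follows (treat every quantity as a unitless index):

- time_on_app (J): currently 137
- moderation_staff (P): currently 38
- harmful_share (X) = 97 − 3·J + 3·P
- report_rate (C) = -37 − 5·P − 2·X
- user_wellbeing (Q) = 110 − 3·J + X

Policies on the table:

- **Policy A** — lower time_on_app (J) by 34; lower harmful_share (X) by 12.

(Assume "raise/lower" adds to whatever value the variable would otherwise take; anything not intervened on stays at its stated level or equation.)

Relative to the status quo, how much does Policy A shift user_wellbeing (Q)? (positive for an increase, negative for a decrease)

192

Baseline:
  J = 137
  P = 38
  X = 97 − 3·137 + 3·38 = -200
  Q = 110 − 3·137 + (-200) = -501
Policy A (J − 34, X − 12):
  J = 137 − 34 = 103
  P = 38
  X = 97 − 3·103 + 3·38 (−12 from intervention) = -110
  Q = 110 − 3·103 + (-110) = -309
Change in Q: -309 − (-501) = 192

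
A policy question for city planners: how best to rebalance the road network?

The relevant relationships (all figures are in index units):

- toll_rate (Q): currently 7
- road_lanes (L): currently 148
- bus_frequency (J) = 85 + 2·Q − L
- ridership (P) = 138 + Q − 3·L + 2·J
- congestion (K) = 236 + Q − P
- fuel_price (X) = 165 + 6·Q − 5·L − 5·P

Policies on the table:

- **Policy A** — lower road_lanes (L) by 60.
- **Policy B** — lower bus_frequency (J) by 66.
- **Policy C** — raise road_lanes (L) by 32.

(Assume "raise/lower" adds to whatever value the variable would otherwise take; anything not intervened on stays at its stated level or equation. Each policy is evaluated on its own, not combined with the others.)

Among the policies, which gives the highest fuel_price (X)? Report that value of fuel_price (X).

Policy A (L − 60):
  Q = 7
  L = 148 − 60 = 88
  J = 85 + 2·7 − 88 = 11
  P = 138 + 7 − 3·88 + 2·11 = -97
  X = 165 + 6·7 − 5·88 − 5·(-97) = 252
Policy B (J − 66):
  Q = 7
  L = 148
  J = 85 + 2·7 − 148 (−66 from intervention) = -115
  P = 138 + 7 − 3·148 + 2·(-115) = -529
  X = 165 + 6·7 − 5·148 − 5·(-529) = 2112
Policy C (L + 32):
  Q = 7
  L = 148 + 32 = 180
  J = 85 + 2·7 − 180 = -81
  P = 138 + 7 − 3·180 + 2·(-81) = -557
  X = 165 + 6·7 − 5·180 − 5·(-557) = 2092
Comparing — Policy A: X=252, Policy B: X=2112, Policy C: X=2092. Highest is 2112 (Policy B).

2112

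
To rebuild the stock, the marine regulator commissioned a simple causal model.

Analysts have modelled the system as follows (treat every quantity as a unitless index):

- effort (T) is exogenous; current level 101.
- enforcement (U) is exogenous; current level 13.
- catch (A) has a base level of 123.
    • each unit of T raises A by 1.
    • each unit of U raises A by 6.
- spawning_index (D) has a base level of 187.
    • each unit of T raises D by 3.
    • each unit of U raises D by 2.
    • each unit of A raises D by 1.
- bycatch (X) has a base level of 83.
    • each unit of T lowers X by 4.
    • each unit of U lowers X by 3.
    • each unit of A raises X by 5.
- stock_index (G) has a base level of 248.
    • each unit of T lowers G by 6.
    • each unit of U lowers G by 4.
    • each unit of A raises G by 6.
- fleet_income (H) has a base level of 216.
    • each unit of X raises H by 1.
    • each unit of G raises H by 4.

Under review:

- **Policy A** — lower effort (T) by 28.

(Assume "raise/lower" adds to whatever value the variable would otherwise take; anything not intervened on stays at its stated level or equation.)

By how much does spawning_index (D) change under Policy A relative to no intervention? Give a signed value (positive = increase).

Baseline:
  T = 101
  U = 13
  A = 123 + 101 + 6·13 = 302
  D = 187 + 3·101 + 2·13 + 302 = 818
Policy A (T − 28):
  T = 101 − 28 = 73
  U = 13
  A = 123 + 73 + 6·13 = 274
  D = 187 + 3·73 + 2·13 + 274 = 706
Change in D: 706 − 818 = -112

-112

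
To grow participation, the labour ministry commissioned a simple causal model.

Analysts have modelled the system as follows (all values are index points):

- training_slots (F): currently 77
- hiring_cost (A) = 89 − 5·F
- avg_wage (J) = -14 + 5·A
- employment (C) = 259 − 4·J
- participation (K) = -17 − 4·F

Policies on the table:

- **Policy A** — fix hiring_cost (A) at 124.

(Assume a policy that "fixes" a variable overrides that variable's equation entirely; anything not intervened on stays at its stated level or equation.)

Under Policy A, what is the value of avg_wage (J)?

606

Policy A (A := 124):
  F = 77
  A = 124
  J = -14 + 5·124 = 606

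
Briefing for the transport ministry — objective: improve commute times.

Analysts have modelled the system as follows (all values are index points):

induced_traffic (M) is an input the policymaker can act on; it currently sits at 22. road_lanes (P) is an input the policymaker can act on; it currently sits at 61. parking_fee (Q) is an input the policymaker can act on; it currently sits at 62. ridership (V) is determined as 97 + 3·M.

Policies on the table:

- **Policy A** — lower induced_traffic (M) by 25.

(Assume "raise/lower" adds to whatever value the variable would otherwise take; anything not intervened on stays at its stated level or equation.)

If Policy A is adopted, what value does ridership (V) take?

Policy A (M − 25):
  M = 22 − 25 = -3
  V = 97 + 3·(-3) = 88

88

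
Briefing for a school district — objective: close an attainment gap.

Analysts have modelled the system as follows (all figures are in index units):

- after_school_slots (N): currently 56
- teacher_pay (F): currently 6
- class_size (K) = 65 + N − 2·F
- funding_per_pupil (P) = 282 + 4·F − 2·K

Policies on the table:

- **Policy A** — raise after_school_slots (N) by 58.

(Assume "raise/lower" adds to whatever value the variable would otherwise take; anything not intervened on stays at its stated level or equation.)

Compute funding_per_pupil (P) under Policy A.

Policy A (N + 58):
  N = 56 + 58 = 114
  F = 6
  K = 65 + 114 − 2·6 = 167
  P = 282 + 4·6 − 2·167 = -28

-28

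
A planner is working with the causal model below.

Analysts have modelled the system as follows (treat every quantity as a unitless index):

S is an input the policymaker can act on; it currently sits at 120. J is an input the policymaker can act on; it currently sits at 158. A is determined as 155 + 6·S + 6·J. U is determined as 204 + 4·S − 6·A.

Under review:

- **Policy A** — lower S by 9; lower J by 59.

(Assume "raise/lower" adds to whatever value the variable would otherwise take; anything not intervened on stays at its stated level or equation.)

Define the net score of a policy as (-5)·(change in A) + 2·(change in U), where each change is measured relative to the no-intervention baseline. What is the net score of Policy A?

Baseline:
  S = 120
  J = 158
  A = 155 + 6·120 + 6·158 = 1823
  U = 204 + 4·120 − 6·1823 = -10254
Policy A (S − 9, J − 59):
  S = 120 − 9 = 111
  J = 158 − 59 = 99
  A = 155 + 6·111 + 6·99 = 1415
  U = 204 + 4·111 − 6·1415 = -7842
ΔA = 1415 − 1823 = -408; ΔU = -7842 − (-10254) = 2412
Score = (-5)·(-408) + 2·2412 = 6864

6864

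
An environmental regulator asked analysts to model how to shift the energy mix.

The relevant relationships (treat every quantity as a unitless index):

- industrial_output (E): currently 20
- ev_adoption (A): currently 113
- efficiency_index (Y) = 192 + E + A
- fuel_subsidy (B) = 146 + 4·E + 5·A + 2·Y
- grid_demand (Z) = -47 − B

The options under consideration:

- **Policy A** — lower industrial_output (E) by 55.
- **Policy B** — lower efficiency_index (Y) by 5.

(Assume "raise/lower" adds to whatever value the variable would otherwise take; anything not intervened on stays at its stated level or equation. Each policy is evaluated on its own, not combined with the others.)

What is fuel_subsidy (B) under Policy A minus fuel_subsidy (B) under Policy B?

-320

Policy A (E − 55):
  E = 20 − 55 = -35
  A = 113
  Y = 192 + (-35) + 113 = 270
  B = 146 + 4·(-35) + 5·113 + 2·270 = 1111
Policy B (Y − 5):
  E = 20
  A = 113
  Y = 192 + 20 + 113 (−5 from intervention) = 320
  B = 146 + 4·20 + 5·113 + 2·320 = 1431
B: 1111 − 1431 = -320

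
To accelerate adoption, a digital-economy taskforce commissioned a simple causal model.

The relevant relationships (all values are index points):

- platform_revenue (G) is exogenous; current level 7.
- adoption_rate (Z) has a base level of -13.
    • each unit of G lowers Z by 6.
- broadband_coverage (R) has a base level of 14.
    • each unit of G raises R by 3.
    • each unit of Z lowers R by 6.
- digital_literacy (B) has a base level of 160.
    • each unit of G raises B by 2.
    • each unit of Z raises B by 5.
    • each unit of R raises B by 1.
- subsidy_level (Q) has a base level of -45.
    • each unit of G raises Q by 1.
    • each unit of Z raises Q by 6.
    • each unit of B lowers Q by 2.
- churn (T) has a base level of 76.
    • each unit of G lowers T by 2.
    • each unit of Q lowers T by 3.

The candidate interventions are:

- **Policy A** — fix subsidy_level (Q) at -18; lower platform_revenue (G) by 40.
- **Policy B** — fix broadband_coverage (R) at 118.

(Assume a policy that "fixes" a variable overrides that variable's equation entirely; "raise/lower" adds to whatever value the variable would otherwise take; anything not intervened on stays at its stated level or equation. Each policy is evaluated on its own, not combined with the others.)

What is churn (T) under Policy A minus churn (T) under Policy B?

Policy A (Q := -18, G − 40):
  G = 7 − 40 = -33
  Z = -13 − 6·(-33) = 185
  R = 14 + 3·(-33) − 6·185 = -1195
  B = 160 + 2·(-33) + 5·185 + (-1195) = -176
  Q = -18
  T = 76 − 2·(-33) − 3·(-18) = 196
Policy B (R := 118):
  G = 7
  Z = -13 − 6·7 = -55
  R = 118
  B = 160 + 2·7 + 5·(-55) + 118 = 17
  Q = -45 + 7 + 6·(-55) − 2·17 = -402
  T = 76 − 2·7 − 3·(-402) = 1268
T: 196 − 1268 = -1072

-1072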